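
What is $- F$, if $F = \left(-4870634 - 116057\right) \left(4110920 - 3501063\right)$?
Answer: $3041168413187$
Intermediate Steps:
$F = -3041168413187$ ($F = \left(-4986691\right) 609857 = -3041168413187$)
$- F = \left(-1\right) \left(-3041168413187\right) = 3041168413187$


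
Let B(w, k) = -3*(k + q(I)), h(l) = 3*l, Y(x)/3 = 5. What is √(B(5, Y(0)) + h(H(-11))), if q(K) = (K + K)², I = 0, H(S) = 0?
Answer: 3*I*√5 ≈ 6.7082*I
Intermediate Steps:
Y(x) = 15 (Y(x) = 3*5 = 15)
q(K) = 4*K² (q(K) = (2*K)² = 4*K²)
B(w, k) = -3*k (B(w, k) = -3*(k + 4*0²) = -3*(k + 4*0) = -3*(k + 0) = -3*k)
√(B(5, Y(0)) + h(H(-11))) = √(-3*15 + 3*0) = √(-45 + 0) = √(-45) = 3*I*√5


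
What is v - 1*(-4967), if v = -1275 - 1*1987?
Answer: 1705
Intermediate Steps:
v = -3262 (v = -1275 - 1987 = -3262)
v - 1*(-4967) = -3262 - 1*(-4967) = -3262 + 4967 = 1705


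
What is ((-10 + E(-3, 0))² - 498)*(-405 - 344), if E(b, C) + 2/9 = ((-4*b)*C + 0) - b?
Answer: 27048637/81 ≈ 3.3393e+5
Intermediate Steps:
E(b, C) = -2/9 - b - 4*C*b (E(b, C) = -2/9 + (((-4*b)*C + 0) - b) = -2/9 + ((-4*C*b + 0) - b) = -2/9 + (-4*C*b - b) = -2/9 + (-b - 4*C*b) = -2/9 - b - 4*C*b)
((-10 + E(-3, 0))² - 498)*(-405 - 344) = ((-10 + (-2/9 - 1*(-3) - 4*0*(-3)))² - 498)*(-405 - 344) = ((-10 + (-2/9 + 3 + 0))² - 498)*(-749) = ((-10 + 25/9)² - 498)*(-749) = ((-65/9)² - 498)*(-749) = (4225/81 - 498)*(-749) = -36113/81*(-749) = 27048637/81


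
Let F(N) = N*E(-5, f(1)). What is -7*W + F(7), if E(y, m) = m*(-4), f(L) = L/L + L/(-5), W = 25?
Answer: -987/5 ≈ -197.40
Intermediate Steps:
f(L) = 1 - L/5 (f(L) = 1 + L*(-⅕) = 1 - L/5)
E(y, m) = -4*m
F(N) = -16*N/5 (F(N) = N*(-4*(1 - ⅕*1)) = N*(-4*(1 - ⅕)) = N*(-4*⅘) = N*(-16/5) = -16*N/5)
-7*W + F(7) = -7*25 - 16/5*7 = -175 - 112/5 = -987/5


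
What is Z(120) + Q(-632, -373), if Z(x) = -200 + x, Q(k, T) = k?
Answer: -712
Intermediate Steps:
Z(120) + Q(-632, -373) = (-200 + 120) - 632 = -80 - 632 = -712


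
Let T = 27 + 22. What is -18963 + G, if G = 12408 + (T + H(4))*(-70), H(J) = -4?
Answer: -9705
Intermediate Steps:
T = 49
G = 9258 (G = 12408 + (49 - 4)*(-70) = 12408 + 45*(-70) = 12408 - 3150 = 9258)
-18963 + G = -18963 + 9258 = -9705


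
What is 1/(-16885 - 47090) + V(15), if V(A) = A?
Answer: 959624/63975 ≈ 15.000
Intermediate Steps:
1/(-16885 - 47090) + V(15) = 1/(-16885 - 47090) + 15 = 1/(-63975) + 15 = -1/63975 + 15 = 959624/63975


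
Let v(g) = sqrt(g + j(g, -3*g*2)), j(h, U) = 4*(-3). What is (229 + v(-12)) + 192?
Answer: 421 + 2*I*sqrt(6) ≈ 421.0 + 4.899*I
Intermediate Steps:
j(h, U) = -12
v(g) = sqrt(-12 + g) (v(g) = sqrt(g - 12) = sqrt(-12 + g))
(229 + v(-12)) + 192 = (229 + sqrt(-12 - 12)) + 192 = (229 + sqrt(-24)) + 192 = (229 + 2*I*sqrt(6)) + 192 = 421 + 2*I*sqrt(6)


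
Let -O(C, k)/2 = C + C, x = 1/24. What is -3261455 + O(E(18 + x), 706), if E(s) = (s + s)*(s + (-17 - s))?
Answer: -9777004/3 ≈ -3.2590e+6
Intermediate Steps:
x = 1/24 ≈ 0.041667
E(s) = -34*s (E(s) = (2*s)*(-17) = -34*s)
O(C, k) = -4*C (O(C, k) = -2*(C + C) = -4*C)
-3261455 + O(E(18 + x), 706) = -3261455 - (-136)*(18 + 1/24) = -3261455 - (-136)*433/24 = -3261455 - 4*(-7361/12) = -3261455 + 7361/3 = -9777004/3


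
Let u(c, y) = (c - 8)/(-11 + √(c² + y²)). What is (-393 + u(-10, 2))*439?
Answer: -2846037/17 + 15804*√26/17 ≈ -1.6267e+5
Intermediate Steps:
u(c, y) = (-8 + c)/(-11 + √(c² + y²))
(-393 + u(-10, 2))*439 = (-393 + (-8 - 10)/(-11 + √((-10)² + 2²)))*439 = (-393 - 18/(-11 + √(100 + 4)))*439 = (-393 - 18/(-11 + √104))*439 = (-393 - 18/(-11 + 2*√26))*439 = -172527 - 7902/(-11 + 2*√26)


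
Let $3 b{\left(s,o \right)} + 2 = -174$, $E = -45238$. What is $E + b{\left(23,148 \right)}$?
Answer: $- \frac{135890}{3} \approx -45297.0$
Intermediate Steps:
$b{\left(s,o \right)} = - \frac{176}{3}$ ($b{\left(s,o \right)} = - \frac{2}{3} + \frac{1}{3} \left(-174\right) = - \frac{2}{3} - 58 = - \frac{176}{3}$)
$E + b{\left(23,148 \right)} = -45238 - \frac{176}{3} = - \frac{135890}{3}$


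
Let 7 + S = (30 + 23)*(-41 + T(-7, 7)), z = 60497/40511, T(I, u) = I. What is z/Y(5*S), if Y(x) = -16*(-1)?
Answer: 60497/648176 ≈ 0.093334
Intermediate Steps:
z = 60497/40511 (z = 60497*(1/40511) = 60497/40511 ≈ 1.4933)
S = -2551 (S = -7 + (30 + 23)*(-41 - 7) = -7 + 53*(-48) = -7 - 2544 = -2551)
Y(x) = 16
z/Y(5*S) = (60497/40511)/16 = (60497/40511)*(1/16) = 60497/648176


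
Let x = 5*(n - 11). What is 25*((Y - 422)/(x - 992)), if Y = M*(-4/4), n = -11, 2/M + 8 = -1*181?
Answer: 996950/104139 ≈ 9.5733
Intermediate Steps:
M = -2/189 (M = 2/(-8 - 1*181) = 2/(-8 - 181) = 2/(-189) = 2*(-1/189) = -2/189 ≈ -0.010582)
x = -110 (x = 5*(-11 - 11) = 5*(-22) = -110)
Y = 2/189 (Y = -(-8)/(189*4) = -2/189*(-1) = 2/189 ≈ 0.010582)
25*((Y - 422)/(x - 992)) = 25*((2/189 - 422)/(-110 - 992)) = 25*(-79756/189/(-1102)) = 25*(-79756/189*(-1/1102)) = 25*(39878/104139) = 996950/104139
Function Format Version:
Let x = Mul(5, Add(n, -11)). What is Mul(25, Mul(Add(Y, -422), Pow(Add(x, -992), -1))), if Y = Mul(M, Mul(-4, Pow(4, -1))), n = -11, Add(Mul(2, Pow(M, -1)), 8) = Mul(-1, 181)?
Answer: Rational(996950, 104139) ≈ 9.5733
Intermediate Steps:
M = Rational(-2, 189) (M = Mul(2, Pow(Add(-8, Mul(-1, 181)), -1)) = Mul(2, Pow(Add(-8, -181), -1)) = Mul(2, Pow(-189, -1)) = Mul(2, Rational(-1, 189)) = Rational(-2, 189) ≈ -0.010582)
x = -110 (x = Mul(5, Add(-11, -11)) = Mul(5, -22) = -110)
Y = Rational(2, 189) (Y = Mul(Rational(-2, 189), Mul(-4, Pow(4, -1))) = Mul(Rational(-2, 189), Mul(-4, Rational(1, 4))) = Mul(Rational(-2, 189), -1) = Rational(2, 189) ≈ 0.010582)
Mul(25, Mul(Add(Y, -422), Pow(Add(x, -992), -1))) = Mul(25, Mul(Add(Rational(2, 189), -422), Pow(Add(-110, -992), -1))) = Mul(25, Mul(Rational(-79756, 189), Pow(-1102, -1))) = Mul(25, Mul(Rational(-79756, 189), Rational(-1, 1102))) = Mul(25, Rational(39878, 104139)) = Rational(996950, 104139)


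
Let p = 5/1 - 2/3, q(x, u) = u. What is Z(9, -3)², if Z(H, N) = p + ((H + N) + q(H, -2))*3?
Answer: 2401/9 ≈ 266.78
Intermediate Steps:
p = 13/3 (p = 5*1 - 2*⅓ = 5 - ⅔ = 13/3 ≈ 4.3333)
Z(H, N) = -5/3 + 3*H + 3*N (Z(H, N) = 13/3 + ((H + N) - 2)*3 = 13/3 + (-2 + H + N)*3 = 13/3 + (-6 + 3*H + 3*N) = -5/3 + 3*H + 3*N)
Z(9, -3)² = (-5/3 + 3*9 + 3*(-3))² = (-5/3 + 27 - 9)² = (49/3)² = 2401/9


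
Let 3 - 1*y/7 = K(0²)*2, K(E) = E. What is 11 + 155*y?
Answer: 3266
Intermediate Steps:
y = 21 (y = 21 - 7*0²*2 = 21 - 0*2 = 21 - 7*0 = 21 + 0 = 21)
11 + 155*y = 11 + 155*21 = 11 + 3255 = 3266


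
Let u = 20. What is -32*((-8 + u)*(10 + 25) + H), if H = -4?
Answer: -13312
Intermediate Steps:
-32*((-8 + u)*(10 + 25) + H) = -32*((-8 + 20)*(10 + 25) - 4) = -32*(12*35 - 4) = -32*(420 - 4) = -32*416 = -13312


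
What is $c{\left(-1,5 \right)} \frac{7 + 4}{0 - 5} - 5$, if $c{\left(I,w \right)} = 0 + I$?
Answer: $- \frac{14}{5} \approx -2.8$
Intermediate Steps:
$c{\left(I,w \right)} = I$
$c{\left(-1,5 \right)} \frac{7 + 4}{0 - 5} - 5 = - \frac{7 + 4}{0 - 5} - 5 = - \frac{11}{-5} - 5 = - \frac{11 \left(-1\right)}{5} - 5 = \left(-1\right) \left(- \frac{11}{5}\right) - 5 = \frac{11}{5} - 5 = - \frac{14}{5}$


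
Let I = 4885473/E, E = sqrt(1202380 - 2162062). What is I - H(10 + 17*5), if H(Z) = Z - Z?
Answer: -1628491*I*sqrt(959682)/319894 ≈ -4987.0*I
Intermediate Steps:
E = I*sqrt(959682) (E = sqrt(-959682) = I*sqrt(959682) ≈ 979.63*I)
I = -1628491*I*sqrt(959682)/319894 (I = 4885473/((I*sqrt(959682))) = 4885473*(-I*sqrt(959682)/959682) = -1628491*I*sqrt(959682)/319894 ≈ -4987.0*I)
H(Z) = 0
I - H(10 + 17*5) = -1628491*I*sqrt(959682)/319894 - 1*0 = -1628491*I*sqrt(959682)/319894 + 0 = -1628491*I*sqrt(959682)/319894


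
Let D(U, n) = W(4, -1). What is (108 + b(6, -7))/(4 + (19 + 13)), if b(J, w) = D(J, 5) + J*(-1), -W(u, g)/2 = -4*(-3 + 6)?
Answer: 7/2 ≈ 3.5000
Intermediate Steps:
W(u, g) = 24 (W(u, g) = -(-8)*(-3 + 6) = -(-8)*3 = -2*(-12) = 24)
D(U, n) = 24
b(J, w) = 24 - J (b(J, w) = 24 + J*(-1) = 24 - J)
(108 + b(6, -7))/(4 + (19 + 13)) = (108 + (24 - 1*6))/(4 + (19 + 13)) = (108 + (24 - 6))/(4 + 32) = (108 + 18)/36 = (1/36)*126 = 7/2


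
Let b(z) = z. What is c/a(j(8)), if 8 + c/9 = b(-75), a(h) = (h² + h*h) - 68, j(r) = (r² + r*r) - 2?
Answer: -747/31684 ≈ -0.023577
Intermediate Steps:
j(r) = -2 + 2*r² (j(r) = (r² + r²) - 2 = 2*r² - 2 = -2 + 2*r²)
a(h) = -68 + 2*h² (a(h) = (h² + h²) - 68 = 2*h² - 68 = -68 + 2*h²)
c = -747 (c = -72 + 9*(-75) = -72 - 675 = -747)
c/a(j(8)) = -747/(-68 + 2*(-2 + 2*8²)²) = -747/(-68 + 2*(-2 + 2*64)²) = -747/(-68 + 2*(-2 + 128)²) = -747/(-68 + 2*126²) = -747/(-68 + 2*15876) = -747/(-68 + 31752) = -747/31684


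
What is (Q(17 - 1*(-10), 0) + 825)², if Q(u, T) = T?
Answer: 680625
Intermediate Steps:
(Q(17 - 1*(-10), 0) + 825)² = (0 + 825)² = 825² = 680625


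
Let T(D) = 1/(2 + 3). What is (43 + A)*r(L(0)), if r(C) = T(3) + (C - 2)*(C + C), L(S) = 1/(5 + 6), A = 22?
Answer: -1157/121 ≈ -9.5620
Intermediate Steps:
L(S) = 1/11
T(D) = ⅕ (T(D) = 1/5 = ⅕)
r(C) = ⅕ + 2*C*(-2 + C) (r(C) = ⅕ + (C - 2)*(C + C) = ⅕ + (-2 + C)*(2*C) = ⅕ + 2*C*(-2 + C))
(43 + A)*r(L(0)) = (43 + 22)*(⅕ - 4*1/11 + 2*(1/11)²) = 65*(⅕ - 4/11 + 2*(1/121)) = 65*(⅕ - 4/11 + 2/121) = 65*(-89/605) = -1157/121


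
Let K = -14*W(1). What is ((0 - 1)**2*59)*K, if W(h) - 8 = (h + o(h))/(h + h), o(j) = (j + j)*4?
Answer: -10325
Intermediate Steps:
o(j) = 8*j (o(j) = (2*j)*4 = 8*j)
W(h) = 25/2 (W(h) = 8 + (h + 8*h)/(h + h) = 8 + (9*h)/((2*h)) = 8 + (9*h)*(1/(2*h)) = 8 + 9/2 = 25/2)
K = -175 (K = -14*25/2 = -175)
((0 - 1)**2*59)*K = ((0 - 1)**2*59)*(-175) = ((-1)**2*59)*(-175) = (1*59)*(-175) = 59*(-175) = -10325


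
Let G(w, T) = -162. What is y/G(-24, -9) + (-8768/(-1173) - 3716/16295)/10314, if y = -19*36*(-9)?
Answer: -3745631724964/98571078495 ≈ -37.999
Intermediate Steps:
y = 6156 (y = -684*(-9) = 6156)
y/G(-24, -9) + (-8768/(-1173) - 3716/16295)/10314 = 6156/(-162) + (-8768/(-1173) - 3716/16295)/10314 = 6156*(-1/162) + (-8768*(-1/1173) - 3716*1/16295)*(1/10314) = -38 + (8768/1173 - 3716/16295)*(1/10314) = -38 + (138515692/19114035)*(1/10314) = -38 + 69257846/98571078495 = -3745631724964/98571078495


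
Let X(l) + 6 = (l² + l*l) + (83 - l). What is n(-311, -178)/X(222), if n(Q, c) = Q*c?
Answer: 55358/98423 ≈ 0.56245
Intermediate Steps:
X(l) = 77 - l + 2*l² (X(l) = -6 + ((l² + l*l) + (83 - l)) = -6 + ((l² + l²) + (83 - l)) = -6 + (2*l² + (83 - l)) = -6 + (83 - l + 2*l²) = 77 - l + 2*l²)
n(-311, -178)/X(222) = (-311*(-178))/(77 - 1*222 + 2*222²) = 55358/(77 - 222 + 2*49284) = 55358/(77 - 222 + 98568) = 55358/98423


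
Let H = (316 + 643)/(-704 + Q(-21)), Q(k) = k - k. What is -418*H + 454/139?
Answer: 2547247/4448 ≈ 572.67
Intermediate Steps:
Q(k) = 0
H = -959/704 (H = (316 + 643)/(-704 + 0) = 959/(-704) = 959*(-1/704) = -959/704 ≈ -1.3622)
-418*H + 454/139 = -418*(-959/704) + 454/139 = 18221/32 + 454*(1/139) = 18221/32 + 454/139 = 2547247/4448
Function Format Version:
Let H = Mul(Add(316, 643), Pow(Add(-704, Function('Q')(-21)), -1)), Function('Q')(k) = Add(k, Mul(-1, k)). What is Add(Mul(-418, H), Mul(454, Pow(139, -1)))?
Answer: Rational(2547247, 4448) ≈ 572.67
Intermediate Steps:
Function('Q')(k) = 0
H = Rational(-959, 704) (H = Mul(Add(316, 643), Pow(Add(-704, 0), -1)) = Mul(959, Pow(-704, -1)) = Mul(959, Rational(-1, 704)) = Rational(-959, 704) ≈ -1.3622)
Add(Mul(-418, H), Mul(454, Pow(139, -1))) = Add(Mul(-418, Rational(-959, 704)), Mul(454, Pow(139, -1))) = Add(Rational(18221, 32), Mul(454, Rational(1, 139))) = Add(Rational(18221, 32), Rational(454, 139)) = Rational(2547247, 4448)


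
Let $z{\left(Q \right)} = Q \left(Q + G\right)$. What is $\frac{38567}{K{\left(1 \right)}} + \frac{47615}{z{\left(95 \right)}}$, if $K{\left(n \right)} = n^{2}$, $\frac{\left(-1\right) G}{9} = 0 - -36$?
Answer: $\frac{167795494}{4351} \approx 38565.0$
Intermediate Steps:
$G = -324$ ($G = - 9 \left(0 - -36\right) = - 9 \left(0 + 36\right) = \left(-9\right) 36 = -324$)
$z{\left(Q \right)} = Q \left(-324 + Q\right)$ ($z{\left(Q \right)} = Q \left(Q - 324\right) = Q \left(-324 + Q\right)$)
$\frac{38567}{K{\left(1 \right)}} + \frac{47615}{z{\left(95 \right)}} = \frac{38567}{1^{2}} + \frac{47615}{95 \left(-324 + 95\right)} = \frac{38567}{1} + \frac{47615}{95 \left(-229\right)} = 38567 \cdot 1 + \frac{47615}{-21755} = 38567 + 47615 \left(- \frac{1}{21755}\right) = 38567 - \frac{9523}{4351} = \frac{167795494}{4351}$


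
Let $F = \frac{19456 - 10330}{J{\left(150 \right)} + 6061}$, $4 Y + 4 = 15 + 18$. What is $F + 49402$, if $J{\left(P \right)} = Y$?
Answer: $\frac{44413750}{899} \approx 49404.0$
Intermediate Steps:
$Y = \frac{29}{4}$ ($Y = -1 + \frac{15 + 18}{4} = -1 + \frac{1}{4} \cdot 33 = -1 + \frac{33}{4} = \frac{29}{4} \approx 7.25$)
$J{\left(P \right)} = \frac{29}{4}$
$F = \frac{1352}{899}$ ($F = \frac{19456 - 10330}{\frac{29}{4} + 6061} = \frac{9126}{\frac{24273}{4}} = 9126 \cdot \frac{4}{24273} = \frac{1352}{899} \approx 1.5039$)
$F + 49402 = \frac{1352}{899} + 49402 = \frac{44413750}{899}$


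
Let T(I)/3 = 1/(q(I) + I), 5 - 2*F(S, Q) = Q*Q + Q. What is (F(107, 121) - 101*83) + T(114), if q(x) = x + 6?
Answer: -614698/39 ≈ -15761.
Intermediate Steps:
q(x) = 6 + x
F(S, Q) = 5/2 - Q/2 - Q²/2 (F(S, Q) = 5/2 - (Q*Q + Q)/2 = 5/2 - (Q² + Q)/2 = 5/2 - (Q + Q²)/2 = 5/2 + (-Q/2 - Q²/2) = 5/2 - Q/2 - Q²/2)
T(I) = 3/(6 + 2*I) (T(I) = 3/((6 + I) + I) = 3/(6 + 2*I))
(F(107, 121) - 101*83) + T(114) = ((5/2 - ½*121 - ½*121²) - 101*83) + 3/(2*(3 + 114)) = ((5/2 - 121/2 - ½*14641) - 8383) + (3/2)/117 = ((5/2 - 121/2 - 14641/2) - 8383) + (3/2)*(1/117) = (-14757/2 - 8383) + 1/78 = -31523/2 + 1/78 = -614698/39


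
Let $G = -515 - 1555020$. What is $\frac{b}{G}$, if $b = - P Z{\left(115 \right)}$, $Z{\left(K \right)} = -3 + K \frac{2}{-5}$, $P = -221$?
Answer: $\frac{10829}{1555535} \approx 0.0069616$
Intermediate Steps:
$Z{\left(K \right)} = -3 - \frac{2 K}{5}$ ($Z{\left(K \right)} = -3 + K 2 \left(- \frac{1}{5}\right) = -3 + K \left(- \frac{2}{5}\right) = -3 - \frac{2 K}{5}$)
$G = -1555535$ ($G = -515 - 1555020 = -1555535$)
$b = -10829$ ($b = \left(-1\right) \left(-221\right) \left(-3 - 46\right) = 221 \left(-3 - 46\right) = 221 \left(-49\right) = -10829$)
$\frac{b}{G} = - \frac{10829}{-1555535} = \left(-10829\right) \left(- \frac{1}{1555535}\right) = \frac{10829}{1555535}$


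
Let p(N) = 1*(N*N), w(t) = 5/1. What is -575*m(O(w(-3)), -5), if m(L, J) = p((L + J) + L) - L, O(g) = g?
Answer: -11500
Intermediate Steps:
w(t) = 5 (w(t) = 5*1 = 5)
p(N) = N² (p(N) = 1*N² = N²)
m(L, J) = (J + 2*L)² - L (m(L, J) = ((L + J) + L)² - L = ((J + L) + L)² - L = (J + 2*L)² - L)
-575*m(O(w(-3)), -5) = -575*((-5 + 2*5)² - 1*5) = -575*((-5 + 10)² - 5) = -575*(5² - 5) = -575*(25 - 5) = -575*20 = -11500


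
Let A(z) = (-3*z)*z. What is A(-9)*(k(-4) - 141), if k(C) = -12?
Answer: 37179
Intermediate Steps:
A(z) = -3*z²
A(-9)*(k(-4) - 141) = (-3*(-9)²)*(-12 - 141) = -3*81*(-153) = -243*(-153) = 37179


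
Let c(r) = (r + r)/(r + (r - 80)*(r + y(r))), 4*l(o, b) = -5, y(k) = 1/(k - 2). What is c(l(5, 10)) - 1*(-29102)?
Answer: 11669894/401 ≈ 29102.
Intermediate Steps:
y(k) = 1/(-2 + k)
l(o, b) = -5/4 (l(o, b) = (¼)*(-5) = -5/4)
c(r) = 2*r/(r + (-80 + r)*(r + 1/(-2 + r))) (c(r) = (r + r)/(r + (r - 80)*(r + 1/(-2 + r))) = (2*r)/(r + (-80 + r)*(r + 1/(-2 + r))) = 2*r/(r + (-80 + r)*(r + 1/(-2 + r))))
c(l(5, 10)) - 1*(-29102) = 2*(-5/4)*(-2 - 5/4)/(-80 - 5/4 - 5*(-79 - 5/4)*(-2 - 5/4)/4) - 1*(-29102) = 2*(-5/4)*(-13/4)/(-80 - 5/4 - 5/4*(-321/4)*(-13/4)) + 29102 = 2*(-5/4)*(-13/4)/(-80 - 5/4 - 20865/64) + 29102 = 2*(-5/4)*(-13/4)/(-26065/64) + 29102 = 2*(-5/4)*(-64/26065)*(-13/4) + 29102 = -8/401 + 29102 = 11669894/401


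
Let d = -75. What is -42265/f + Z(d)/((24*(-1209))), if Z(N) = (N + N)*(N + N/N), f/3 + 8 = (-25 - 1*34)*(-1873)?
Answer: -136277165/267186582 ≈ -0.51005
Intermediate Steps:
f = 331497 (f = -24 + 3*((-25 - 1*34)*(-1873)) = -24 + 3*((-25 - 34)*(-1873)) = -24 + 3*(-59*(-1873)) = -24 + 3*110507 = -24 + 331521 = 331497)
Z(N) = 2*N*(1 + N) (Z(N) = (2*N)*(N + 1) = (2*N)*(1 + N) = 2*N*(1 + N))
-42265/f + Z(d)/((24*(-1209))) = -42265/331497 + (2*(-75)*(1 - 75))/((24*(-1209))) = -42265*1/331497 + (2*(-75)*(-74))/(-29016) = -42265/331497 + 11100*(-1/29016) = -42265/331497 - 925/2418 = -136277165/267186582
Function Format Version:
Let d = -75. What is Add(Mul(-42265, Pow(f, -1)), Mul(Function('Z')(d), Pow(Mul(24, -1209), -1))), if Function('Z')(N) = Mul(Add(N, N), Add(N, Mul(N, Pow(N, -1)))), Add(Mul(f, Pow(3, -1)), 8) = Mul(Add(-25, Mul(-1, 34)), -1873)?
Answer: Rational(-136277165, 267186582) ≈ -0.51005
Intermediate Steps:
f = 331497 (f = Add(-24, Mul(3, Mul(Add(-25, Mul(-1, 34)), -1873))) = Add(-24, Mul(3, Mul(Add(-25, -34), -1873))) = Add(-24, Mul(3, Mul(-59, -1873))) = Add(-24, Mul(3, 110507)) = Add(-24, 331521) = 331497)
Function('Z')(N) = Mul(2, N, Add(1, N)) (Function('Z')(N) = Mul(Mul(2, N), Add(N, 1)) = Mul(Mul(2, N), Add(1, N)) = Mul(2, N, Add(1, N)))
Add(Mul(-42265, Pow(f, -1)), Mul(Function('Z')(d), Pow(Mul(24, -1209), -1))) = Add(Mul(-42265, Pow(331497, -1)), Mul(Mul(2, -75, Add(1, -75)), Pow(Mul(24, -1209), -1))) = Add(Mul(-42265, Rational(1, 331497)), Mul(Mul(2, -75, -74), Pow(-29016, -1))) = Add(Rational(-42265, 331497), Mul(11100, Rational(-1, 29016))) = Add(Rational(-42265, 331497), Rational(-925, 2418)) = Rational(-136277165, 267186582)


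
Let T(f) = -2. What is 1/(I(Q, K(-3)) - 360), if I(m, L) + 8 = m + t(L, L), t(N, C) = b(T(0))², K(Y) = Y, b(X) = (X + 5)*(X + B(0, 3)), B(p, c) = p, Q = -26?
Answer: -1/358 ≈ -0.0027933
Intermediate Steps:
b(X) = X*(5 + X) (b(X) = (X + 5)*(X + 0) = (5 + X)*X = X*(5 + X))
t(N, C) = 36 (t(N, C) = (-2*(5 - 2))² = (-2*3)² = (-6)² = 36)
I(m, L) = 28 + m (I(m, L) = -8 + (m + 36) = -8 + (36 + m) = 28 + m)
1/(I(Q, K(-3)) - 360) = 1/((28 - 26) - 360) = 1/(2 - 360) = 1/(-358) = -1/358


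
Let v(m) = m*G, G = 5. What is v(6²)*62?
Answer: 11160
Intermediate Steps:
v(m) = 5*m (v(m) = m*5 = 5*m)
v(6²)*62 = (5*6²)*62 = (5*36)*62 = 180*62 = 11160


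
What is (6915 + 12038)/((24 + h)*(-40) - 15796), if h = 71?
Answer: -18953/19596 ≈ -0.96719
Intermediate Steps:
(6915 + 12038)/((24 + h)*(-40) - 15796) = (6915 + 12038)/((24 + 71)*(-40) - 15796) = 18953/(95*(-40) - 15796) = 18953/(-3800 - 15796) = 18953/(-19596) = 18953*(-1/19596) = -18953/19596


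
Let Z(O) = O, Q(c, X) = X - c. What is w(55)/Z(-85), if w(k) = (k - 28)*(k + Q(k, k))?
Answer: -297/17 ≈ -17.471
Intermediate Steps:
w(k) = k*(-28 + k) (w(k) = (k - 28)*(k + (k - k)) = (-28 + k)*(k + 0) = (-28 + k)*k = k*(-28 + k))
w(55)/Z(-85) = (55*(-28 + 55))/(-85) = (55*27)*(-1/85) = 1485*(-1/85) = -297/17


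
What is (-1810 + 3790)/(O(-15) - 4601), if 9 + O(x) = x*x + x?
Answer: -9/20 ≈ -0.45000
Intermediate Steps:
O(x) = -9 + x + x² (O(x) = -9 + (x*x + x) = -9 + (x² + x) = -9 + (x + x²) = -9 + x + x²)
(-1810 + 3790)/(O(-15) - 4601) = (-1810 + 3790)/((-9 - 15 + (-15)²) - 4601) = 1980/((-9 - 15 + 225) - 4601) = 1980/(201 - 4601) = 1980/(-4400) = 1980*(-1/4400) = -9/20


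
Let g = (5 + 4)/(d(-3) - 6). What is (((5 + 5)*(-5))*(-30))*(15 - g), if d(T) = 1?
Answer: 25200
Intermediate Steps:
g = -9/5 (g = (5 + 4)/(1 - 6) = 9/(-5) = 9*(-⅕) = -9/5 ≈ -1.8000)
(((5 + 5)*(-5))*(-30))*(15 - g) = (((5 + 5)*(-5))*(-30))*(15 - 1*(-9/5)) = ((10*(-5))*(-30))*(15 + 9/5) = -50*(-30)*(84/5) = 1500*(84/5) = 25200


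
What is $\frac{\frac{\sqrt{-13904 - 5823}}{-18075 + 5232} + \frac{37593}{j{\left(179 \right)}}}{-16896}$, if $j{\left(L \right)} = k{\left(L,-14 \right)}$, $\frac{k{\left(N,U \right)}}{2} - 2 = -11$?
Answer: $\frac{4177}{33792} + \frac{i \sqrt{19727}}{216995328} \approx 0.12361 + 6.4726 \cdot 10^{-7} i$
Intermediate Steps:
$k{\left(N,U \right)} = -18$ ($k{\left(N,U \right)} = 4 + 2 \left(-11\right) = 4 - 22 = -18$)
$j{\left(L \right)} = -18$
$\frac{\frac{\sqrt{-13904 - 5823}}{-18075 + 5232} + \frac{37593}{j{\left(179 \right)}}}{-16896} = \frac{\frac{\sqrt{-13904 - 5823}}{-18075 + 5232} + \frac{37593}{-18}}{-16896} = \left(\frac{\sqrt{-19727}}{-12843} + 37593 \left(- \frac{1}{18}\right)\right) \left(- \frac{1}{16896}\right) = \left(i \sqrt{19727} \left(- \frac{1}{12843}\right) - \frac{4177}{2}\right) \left(- \frac{1}{16896}\right) = \left(- \frac{i \sqrt{19727}}{12843} - \frac{4177}{2}\right) \left(- \frac{1}{16896}\right) = \left(- \frac{4177}{2} - \frac{i \sqrt{19727}}{12843}\right) \left(- \frac{1}{16896}\right) = \frac{4177}{33792} + \frac{i \sqrt{19727}}{216995328}$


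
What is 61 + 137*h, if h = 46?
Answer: 6363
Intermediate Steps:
61 + 137*h = 61 + 137*46 = 61 + 6302 = 6363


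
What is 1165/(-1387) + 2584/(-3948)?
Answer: -2045857/1368969 ≈ -1.4945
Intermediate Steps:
1165/(-1387) + 2584/(-3948) = 1165*(-1/1387) + 2584*(-1/3948) = -1165/1387 - 646/987 = -2045857/1368969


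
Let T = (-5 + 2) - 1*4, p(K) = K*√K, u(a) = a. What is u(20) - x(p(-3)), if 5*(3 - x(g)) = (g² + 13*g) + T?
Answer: 51/5 - 39*I*√3/5 ≈ 10.2 - 13.51*I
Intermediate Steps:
p(K) = K^(3/2)
T = -7 (T = -3 - 4 = -7)
x(g) = 22/5 - 13*g/5 - g²/5 (x(g) = 3 - ((g² + 13*g) - 7)/5 = 3 - (-7 + g² + 13*g)/5 = 3 + (7/5 - 13*g/5 - g²/5) = 22/5 - 13*g/5 - g²/5)
u(20) - x(p(-3)) = 20 - (22/5 - (-39)*I*√3/5 - ((-3)^(3/2))²/5) = 20 - (22/5 - (-39)*I*√3/5 - (-3*I*√3)²/5) = 20 - (22/5 + 39*I*√3/5 - ⅕*(-27)) = 20 - (22/5 + 39*I*√3/5 + 27/5) = 20 - (49/5 + 39*I*√3/5) = 20 + (-49/5 - 39*I*√3/5) = 51/5 - 39*I*√3/5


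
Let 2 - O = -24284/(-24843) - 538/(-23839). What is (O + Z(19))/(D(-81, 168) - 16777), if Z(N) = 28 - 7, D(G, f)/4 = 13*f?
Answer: -1002236197/366318441489 ≈ -0.0027360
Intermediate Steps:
D(G, f) = 52*f (D(G, f) = 4*(13*f) = 52*f)
O = 45553288/45556329 (O = 2 - (-24284/(-24843) - 538/(-23839)) = 2 - (-24284*(-1/24843) - 538*(-1/23839)) = 2 - (1868/1911 + 538/23839) = 2 - 1*45559370/45556329 = 2 - 45559370/45556329 = 45553288/45556329 ≈ 0.99993)
Z(N) = 21
(O + Z(19))/(D(-81, 168) - 16777) = (45553288/45556329 + 21)/(52*168 - 16777) = 1002236197/(45556329*(8736 - 16777)) = (1002236197/45556329)/(-8041) = (1002236197/45556329)*(-1/8041) = -1002236197/366318441489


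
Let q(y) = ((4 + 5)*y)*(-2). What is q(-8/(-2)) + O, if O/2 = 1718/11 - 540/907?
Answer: 2386228/9977 ≈ 239.17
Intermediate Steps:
O = 3104572/9977 (O = 2*(1718/11 - 540/907) = 2*(1552286/9977) = 3104572/9977 ≈ 311.17)
q(y) = -18*y (q(y) = (9*y)*(-2) = -18*y)
q(-8/(-2)) + O = -(-144)/(-2) + 3104572/9977 = -(-144)*(-1)/2 + 3104572/9977 = -18*4 + 3104572/9977 = -72 + 3104572/9977 = 2386228/9977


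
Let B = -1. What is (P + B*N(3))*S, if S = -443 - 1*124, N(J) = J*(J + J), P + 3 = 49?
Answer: -15876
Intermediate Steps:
P = 46 (P = -3 + 49 = 46)
N(J) = 2*J² (N(J) = J*(2*J) = 2*J²)
S = -567 (S = -443 - 124 = -567)
(P + B*N(3))*S = (46 - 2*3²)*(-567) = (46 - 2*9)*(-567) = (46 - 1*18)*(-567) = (46 - 18)*(-567) = 28*(-567) = -15876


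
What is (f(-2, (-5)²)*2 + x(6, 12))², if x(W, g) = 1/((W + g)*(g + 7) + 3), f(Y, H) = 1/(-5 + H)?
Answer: 5041/476100 ≈ 0.010588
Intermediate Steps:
x(W, g) = 1/(3 + (7 + g)*(W + g)) (x(W, g) = 1/((W + g)*(7 + g) + 3) = 1/((7 + g)*(W + g) + 3) = 1/(3 + (7 + g)*(W + g)))
(f(-2, (-5)²)*2 + x(6, 12))² = (2/(-5 + (-5)²) + 1/(3 + 12² + 7*6 + 7*12 + 6*12))² = (2/(-5 + 25) + 1/(3 + 144 + 42 + 84 + 72))² = (2/20 + 1/345)² = ((1/20)*2 + 1/345)² = (⅒ + 1/345)² = (71/690)² = 5041/476100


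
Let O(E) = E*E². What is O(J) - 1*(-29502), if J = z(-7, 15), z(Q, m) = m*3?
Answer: 120627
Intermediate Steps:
z(Q, m) = 3*m
J = 45 (J = 3*15 = 45)
O(E) = E³
O(J) - 1*(-29502) = 45³ - 1*(-29502) = 91125 + 29502 = 120627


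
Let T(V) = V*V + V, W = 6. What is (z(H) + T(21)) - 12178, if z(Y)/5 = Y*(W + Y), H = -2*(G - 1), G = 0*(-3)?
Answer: -11636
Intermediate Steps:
G = 0
T(V) = V + V² (T(V) = V² + V = V + V²)
H = 2 (H = -2*(0 - 1) = -2*(-1) = 2)
z(Y) = 5*Y*(6 + Y) (z(Y) = 5*(Y*(6 + Y)) = 5*Y*(6 + Y))
(z(H) + T(21)) - 12178 = (5*2*(6 + 2) + 21*(1 + 21)) - 12178 = (5*2*8 + 21*22) - 12178 = (80 + 462) - 12178 = 542 - 12178 = -11636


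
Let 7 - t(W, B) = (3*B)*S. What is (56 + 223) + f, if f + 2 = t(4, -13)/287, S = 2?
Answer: 79584/287 ≈ 277.30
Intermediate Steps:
t(W, B) = 7 - 6*B (t(W, B) = 7 - 3*B*2 = 7 - 6*B)
f = -489/287 (f = -2 + (7 - 6*(-13))/287 = -2 + (7 + 78)*(1/287) = -2 + 85*(1/287) = -2 + 85/287 = -489/287 ≈ -1.7038)
(56 + 223) + f = (56 + 223) - 489/287 = 279 - 489/287 = 79584/287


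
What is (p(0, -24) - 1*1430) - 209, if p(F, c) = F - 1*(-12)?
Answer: -1627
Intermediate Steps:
p(F, c) = 12 + F (p(F, c) = F + 12 = 12 + F)
(p(0, -24) - 1*1430) - 209 = ((12 + 0) - 1*1430) - 209 = (12 - 1430) - 209 = -1418 - 209 = -1627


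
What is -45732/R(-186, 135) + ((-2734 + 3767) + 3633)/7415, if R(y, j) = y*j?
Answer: 15208868/6206355 ≈ 2.4505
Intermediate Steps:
R(y, j) = j*y
-45732/R(-186, 135) + ((-2734 + 3767) + 3633)/7415 = -45732/(135*(-186)) + ((-2734 + 3767) + 3633)/7415 = -45732/(-25110) + (1033 + 3633)*(1/7415) = -45732*(-1/25110) + 4666*(1/7415) = 7622/4185 + 4666/7415 = 15208868/6206355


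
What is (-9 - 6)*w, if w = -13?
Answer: 195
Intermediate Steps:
(-9 - 6)*w = (-9 - 6)*(-13) = -15*(-13) = 195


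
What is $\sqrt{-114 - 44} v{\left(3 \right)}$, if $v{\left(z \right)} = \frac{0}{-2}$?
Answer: $0$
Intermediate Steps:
$v{\left(z \right)} = 0$ ($v{\left(z \right)} = 0 \left(- \frac{1}{2}\right) = 0$)
$\sqrt{-114 - 44} v{\left(3 \right)} = \sqrt{-114 - 44} \cdot 0 = \sqrt{-158} \cdot 0 = i \sqrt{158} \cdot 0 = 0$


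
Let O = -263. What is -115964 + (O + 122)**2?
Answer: -96083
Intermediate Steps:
-115964 + (O + 122)**2 = -115964 + (-263 + 122)**2 = -115964 + (-141)**2 = -115964 + 19881 = -96083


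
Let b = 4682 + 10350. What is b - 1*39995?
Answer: -24963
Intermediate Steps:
b = 15032
b - 1*39995 = 15032 - 1*39995 = 15032 - 39995 = -24963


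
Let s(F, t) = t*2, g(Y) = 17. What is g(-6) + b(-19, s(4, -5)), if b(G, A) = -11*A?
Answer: 127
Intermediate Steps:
s(F, t) = 2*t
g(-6) + b(-19, s(4, -5)) = 17 - 22*(-5) = 17 - 11*(-10) = 17 + 110 = 127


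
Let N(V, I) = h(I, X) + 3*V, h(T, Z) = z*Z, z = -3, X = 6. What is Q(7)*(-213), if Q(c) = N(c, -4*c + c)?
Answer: -639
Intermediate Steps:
h(T, Z) = -3*Z
N(V, I) = -18 + 3*V (N(V, I) = -3*6 + 3*V = -18 + 3*V)
Q(c) = -18 + 3*c
Q(7)*(-213) = (-18 + 3*7)*(-213) = (-18 + 21)*(-213) = 3*(-213) = -639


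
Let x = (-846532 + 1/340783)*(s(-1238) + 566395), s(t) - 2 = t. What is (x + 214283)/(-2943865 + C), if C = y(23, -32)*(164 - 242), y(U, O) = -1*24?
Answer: 163039094610185656/1002581200519 ≈ 1.6262e+5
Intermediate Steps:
s(t) = 2 + t
y(U, O) = -24
C = 1872 (C = -24*(164 - 242) = -24*(-78) = 1872)
x = -163039167634189245/340783 (x = (-846532 + 1/340783)*((2 - 1238) + 566395) = (-846532 + 1/340783)*(-1236 + 566395) = -288483714555/340783*565159 = -163039167634189245/340783 ≈ -4.7843e+11)
(x + 214283)/(-2943865 + C) = (-163039167634189245/340783 + 214283)/(-2943865 + 1872) = -163039094610185656/340783/(-2941993) = -163039094610185656/340783*(-1/2941993) = 163039094610185656/1002581200519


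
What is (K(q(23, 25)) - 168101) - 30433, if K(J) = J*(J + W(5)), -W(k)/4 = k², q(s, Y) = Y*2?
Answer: -201034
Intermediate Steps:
q(s, Y) = 2*Y
W(k) = -4*k²
K(J) = J*(-100 + J) (K(J) = J*(J - 4*5²) = J*(J - 4*25) = J*(J - 100) = J*(-100 + J))
(K(q(23, 25)) - 168101) - 30433 = ((2*25)*(-100 + 2*25) - 168101) - 30433 = (50*(-100 + 50) - 168101) - 30433 = (50*(-50) - 168101) - 30433 = (-2500 - 168101) - 30433 = -170601 - 30433 = -201034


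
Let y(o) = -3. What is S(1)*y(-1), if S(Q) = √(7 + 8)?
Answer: -3*√15 ≈ -11.619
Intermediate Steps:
S(Q) = √15
S(1)*y(-1) = √15*(-3) = -3*√15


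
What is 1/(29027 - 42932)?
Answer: -1/13905 ≈ -7.1917e-5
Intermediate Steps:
1/(29027 - 42932) = 1/(-13905) = -1/13905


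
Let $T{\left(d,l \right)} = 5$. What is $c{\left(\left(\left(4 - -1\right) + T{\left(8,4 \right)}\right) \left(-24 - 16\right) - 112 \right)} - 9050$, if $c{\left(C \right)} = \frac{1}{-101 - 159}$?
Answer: $- \frac{2353001}{260} \approx -9050.0$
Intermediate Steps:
$c{\left(C \right)} = - \frac{1}{260}$ ($c{\left(C \right)} = \frac{1}{-260} = - \frac{1}{260}$)
$c{\left(\left(\left(4 - -1\right) + T{\left(8,4 \right)}\right) \left(-24 - 16\right) - 112 \right)} - 9050 = - \frac{1}{260} - 9050 = - \frac{2353001}{260}$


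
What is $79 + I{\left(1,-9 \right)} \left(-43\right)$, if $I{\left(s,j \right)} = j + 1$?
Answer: $423$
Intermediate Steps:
$I{\left(s,j \right)} = 1 + j$
$79 + I{\left(1,-9 \right)} \left(-43\right) = 79 + \left(1 - 9\right) \left(-43\right) = 79 - -344 = 79 + 344 = 423$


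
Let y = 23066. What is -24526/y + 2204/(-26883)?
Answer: -12244309/10691091 ≈ -1.1453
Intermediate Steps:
-24526/y + 2204/(-26883) = -24526/23066 + 2204/(-26883) = -24526*1/23066 + 2204*(-1/26883) = -12263/11533 - 76/927 = -12244309/10691091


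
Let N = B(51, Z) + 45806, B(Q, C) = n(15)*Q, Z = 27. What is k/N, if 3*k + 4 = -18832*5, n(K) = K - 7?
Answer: -2242/3301 ≈ -0.67919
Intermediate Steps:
n(K) = -7 + K
B(Q, C) = 8*Q (B(Q, C) = (-7 + 15)*Q = 8*Q)
k = -31388 (k = -4/3 + (-18832*5)/3 = -4/3 + (-1*94160)/3 = -4/3 + (⅓)*(-94160) = -4/3 - 94160/3 = -31388)
N = 46214 (N = 8*51 + 45806 = 408 + 45806 = 46214)
k/N = -31388/46214 = -31388*1/46214 = -2242/3301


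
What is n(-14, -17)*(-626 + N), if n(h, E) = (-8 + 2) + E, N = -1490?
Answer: 48668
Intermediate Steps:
n(h, E) = -6 + E
n(-14, -17)*(-626 + N) = (-6 - 17)*(-626 - 1490) = -23*(-2116) = 48668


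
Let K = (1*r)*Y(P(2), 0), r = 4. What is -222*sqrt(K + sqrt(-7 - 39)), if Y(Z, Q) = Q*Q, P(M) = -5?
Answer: -222*46**(1/4)*sqrt(I) ≈ -408.82 - 408.82*I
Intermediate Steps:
Y(Z, Q) = Q**2
K = 0 (K = (1*4)*0**2 = 4*0 = 0)
-222*sqrt(K + sqrt(-7 - 39)) = -222*sqrt(0 + sqrt(-7 - 39)) = -222*sqrt(0 + sqrt(-46)) = -222*sqrt(0 + I*sqrt(46)) = -222*46**(1/4)*sqrt(I)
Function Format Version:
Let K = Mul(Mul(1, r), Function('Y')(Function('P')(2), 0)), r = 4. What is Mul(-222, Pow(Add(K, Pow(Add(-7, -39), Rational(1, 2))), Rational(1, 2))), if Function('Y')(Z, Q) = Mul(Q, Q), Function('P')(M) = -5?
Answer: Mul(-222, Pow(46, Rational(1, 4)), Pow(I, Rational(1, 2))) ≈ Add(-408.82, Mul(-408.82, I))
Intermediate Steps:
Function('Y')(Z, Q) = Pow(Q, 2)
K = 0 (K = Mul(Mul(1, 4), Pow(0, 2)) = Mul(4, 0) = 0)
Mul(-222, Pow(Add(K, Pow(Add(-7, -39), Rational(1, 2))), Rational(1, 2))) = Mul(-222, Pow(Add(0, Pow(Add(-7, -39), Rational(1, 2))), Rational(1, 2))) = Mul(-222, Pow(Add(0, Pow(-46, Rational(1, 2))), Rational(1, 2))) = Mul(-222, Pow(Add(0, Mul(I, Pow(46, Rational(1, 2)))), Rational(1, 2))) = Mul(-222, Pow(Mul(I, Pow(46, Rational(1, 2))), Rational(1, 2))) = Mul(-222, Mul(Pow(46, Rational(1, 4)), Pow(I, Rational(1, 2)))) = Mul(-222, Pow(46, Rational(1, 4)), Pow(I, Rational(1, 2)))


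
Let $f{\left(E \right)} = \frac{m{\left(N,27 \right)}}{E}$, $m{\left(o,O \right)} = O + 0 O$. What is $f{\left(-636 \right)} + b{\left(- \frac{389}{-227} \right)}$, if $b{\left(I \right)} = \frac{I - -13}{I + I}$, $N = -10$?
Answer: $\frac{350539}{82468} \approx 4.2506$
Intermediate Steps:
$m{\left(o,O \right)} = O$ ($m{\left(o,O \right)} = O + 0 = O$)
$f{\left(E \right)} = \frac{27}{E}$
$b{\left(I \right)} = \frac{13 + I}{2 I}$ ($b{\left(I \right)} = \frac{I + \left(-3 + 16\right)}{2 I} = \left(I + 13\right) \frac{1}{2 I} = \left(13 + I\right) \frac{1}{2 I} = \frac{13 + I}{2 I}$)
$f{\left(-636 \right)} + b{\left(- \frac{389}{-227} \right)} = \frac{27}{-636} + \frac{13 - \frac{389}{-227}}{2 \left(- \frac{389}{-227}\right)} = 27 \left(- \frac{1}{636}\right) + \frac{13 - - \frac{389}{227}}{2 \left(\left(-389\right) \left(- \frac{1}{227}\right)\right)} = - \frac{9}{212} + \frac{13 + \frac{389}{227}}{2 \cdot \frac{389}{227}} = - \frac{9}{212} + \frac{1}{2} \cdot \frac{227}{389} \cdot \frac{3340}{227} = - \frac{9}{212} + \frac{1670}{389} = \frac{350539}{82468}$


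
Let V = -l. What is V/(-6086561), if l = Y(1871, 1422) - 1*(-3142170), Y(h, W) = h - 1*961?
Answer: 3143080/6086561 ≈ 0.51640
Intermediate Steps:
Y(h, W) = -961 + h (Y(h, W) = h - 961 = -961 + h)
l = 3143080 (l = (-961 + 1871) - 1*(-3142170) = 910 + 3142170 = 3143080)
V = -3143080 (V = -1*3143080 = -3143080)
V/(-6086561) = -3143080/(-6086561) = -3143080*(-1/6086561) = 3143080/6086561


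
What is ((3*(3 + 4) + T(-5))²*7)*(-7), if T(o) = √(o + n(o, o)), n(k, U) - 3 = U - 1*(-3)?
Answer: -21413 - 4116*I ≈ -21413.0 - 4116.0*I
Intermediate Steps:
n(k, U) = 6 + U (n(k, U) = 3 + (U - 1*(-3)) = 3 + (U + 3) = 3 + (3 + U) = 6 + U)
T(o) = √(6 + 2*o) (T(o) = √(o + (6 + o)) = √(6 + 2*o))
((3*(3 + 4) + T(-5))²*7)*(-7) = ((3*(3 + 4) + √(6 + 2*(-5)))²*7)*(-7) = ((3*7 + √(6 - 10))²*7)*(-7) = ((21 + √(-4))²*7)*(-7) = ((21 + 2*I)²*7)*(-7) = (7*(21 + 2*I)²)*(-7) = -49*(21 + 2*I)²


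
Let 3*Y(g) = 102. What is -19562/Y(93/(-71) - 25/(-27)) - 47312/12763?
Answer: -125639207/216971 ≈ -579.06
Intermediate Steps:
Y(g) = 34 (Y(g) = (⅓)*102 = 34)
-19562/Y(93/(-71) - 25/(-27)) - 47312/12763 = -19562/34 - 47312/12763 = -19562*1/34 - 47312*1/12763 = -9781/17 - 47312/12763 = -125639207/216971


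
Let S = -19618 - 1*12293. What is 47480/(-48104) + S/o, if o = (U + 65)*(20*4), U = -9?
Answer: -31209949/3848320 ≈ -8.1100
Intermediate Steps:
S = -31911 (S = -19618 - 12293 = -31911)
o = 4480 (o = (-9 + 65)*(20*4) = 56*80 = 4480)
47480/(-48104) + S/o = 47480/(-48104) - 31911/4480 = 47480*(-1/48104) - 31911*1/4480 = -5935/6013 - 31911/4480 = -31209949/3848320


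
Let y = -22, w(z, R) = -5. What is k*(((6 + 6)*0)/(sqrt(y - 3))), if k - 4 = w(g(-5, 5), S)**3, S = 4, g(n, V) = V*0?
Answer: 0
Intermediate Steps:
g(n, V) = 0
k = -121 (k = 4 + (-5)**3 = 4 - 125 = -121)
k*(((6 + 6)*0)/(sqrt(y - 3))) = -121*(6 + 6)*0/(sqrt(-22 - 3)) = -121*12*0/(sqrt(-25)) = -0/(5*I) = -0*(-I/5) = -121*0 = 0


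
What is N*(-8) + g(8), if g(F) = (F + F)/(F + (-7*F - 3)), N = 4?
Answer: -1648/51 ≈ -32.314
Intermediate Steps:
g(F) = 2*F/(-3 - 6*F) (g(F) = (2*F)/(F + (-3 - 7*F)) = (2*F)/(-3 - 6*F) = 2*F/(-3 - 6*F))
N*(-8) + g(8) = 4*(-8) - 2*8/(3 + 6*8) = -32 - 2*8/(3 + 48) = -32 - 2*8/51 = -32 - 2*8*1/51 = -32 - 16/51 = -1648/51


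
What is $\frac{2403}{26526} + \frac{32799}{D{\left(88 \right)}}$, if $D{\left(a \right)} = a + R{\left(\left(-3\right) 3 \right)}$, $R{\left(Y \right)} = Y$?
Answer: $\frac{290072037}{698518} \approx 415.27$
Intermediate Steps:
$D{\left(a \right)} = -9 + a$ ($D{\left(a \right)} = a - 9 = -9 + a$)
$\frac{2403}{26526} + \frac{32799}{D{\left(88 \right)}} = \frac{2403}{26526} + \frac{32799}{-9 + 88} = 2403 \cdot \frac{1}{26526} + \frac{32799}{79} = \frac{801}{8842} + 32799 \cdot \frac{1}{79} = \frac{801}{8842} + \frac{32799}{79} = \frac{290072037}{698518}$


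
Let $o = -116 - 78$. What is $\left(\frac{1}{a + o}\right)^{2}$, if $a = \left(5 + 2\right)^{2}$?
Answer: $\frac{1}{21025} \approx 4.7562 \cdot 10^{-5}$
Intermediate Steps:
$o = -194$ ($o = -116 - 78 = -194$)
$a = 49$ ($a = 7^{2} = 49$)
$\left(\frac{1}{a + o}\right)^{2} = \left(\frac{1}{49 - 194}\right)^{2} = \left(\frac{1}{-145}\right)^{2} = \left(- \frac{1}{145}\right)^{2} = \frac{1}{21025}$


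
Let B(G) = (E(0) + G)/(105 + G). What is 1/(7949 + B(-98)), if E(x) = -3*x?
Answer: 1/7935 ≈ 0.00012602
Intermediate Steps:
B(G) = G/(105 + G) (B(G) = (-3*0 + G)/(105 + G) = (0 + G)/(105 + G) = G/(105 + G))
1/(7949 + B(-98)) = 1/(7949 - 98/(105 - 98)) = 1/(7949 - 98/7) = 1/(7949 - 98*⅐) = 1/(7949 - 14) = 1/7935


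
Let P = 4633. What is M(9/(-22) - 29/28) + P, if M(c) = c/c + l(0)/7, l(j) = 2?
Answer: 32440/7 ≈ 4634.3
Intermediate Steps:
M(c) = 9/7 (M(c) = c/c + 2/7 = 1 + 2*(⅐) = 1 + 2/7 = 9/7)
M(9/(-22) - 29/28) + P = 9/7 + 4633 = 32440/7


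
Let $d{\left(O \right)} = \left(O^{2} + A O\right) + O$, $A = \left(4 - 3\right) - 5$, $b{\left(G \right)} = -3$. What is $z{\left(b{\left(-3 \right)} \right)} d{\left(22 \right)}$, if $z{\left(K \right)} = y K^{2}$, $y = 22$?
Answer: $82764$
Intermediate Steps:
$z{\left(K \right)} = 22 K^{2}$
$A = -4$ ($A = 1 - 5 = -4$)
$d{\left(O \right)} = O^{2} - 3 O$ ($d{\left(O \right)} = \left(O^{2} - 4 O\right) + O = O^{2} - 3 O$)
$z{\left(b{\left(-3 \right)} \right)} d{\left(22 \right)} = 22 \left(-3\right)^{2} \cdot 22 \left(-3 + 22\right) = 22 \cdot 9 \cdot 22 \cdot 19 = 198 \cdot 418 = 82764$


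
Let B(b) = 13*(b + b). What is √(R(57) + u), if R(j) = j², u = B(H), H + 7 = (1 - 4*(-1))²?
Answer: 3*√413 ≈ 60.967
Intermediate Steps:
H = 18 (H = -7 + (1 - 4*(-1))² = -7 + (1 + 4)² = -7 + 5² = -7 + 25 = 18)
B(b) = 26*b (B(b) = 13*(2*b) = 26*b)
u = 468 (u = 26*18 = 468)
√(R(57) + u) = √(57² + 468) = √(3249 + 468) = √3717 = 3*√413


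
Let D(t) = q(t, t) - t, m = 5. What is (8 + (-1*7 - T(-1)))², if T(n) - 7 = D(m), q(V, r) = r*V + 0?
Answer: 676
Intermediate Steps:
q(V, r) = V*r (q(V, r) = V*r + 0 = V*r)
D(t) = t² - t (D(t) = t*t - t = t² - t)
T(n) = 27 (T(n) = 7 + 5*(-1 + 5) = 7 + 5*4 = 7 + 20 = 27)
(8 + (-1*7 - T(-1)))² = (8 + (-1*7 - 1*27))² = (8 + (-7 - 27))² = (8 - 34)² = (-26)² = 676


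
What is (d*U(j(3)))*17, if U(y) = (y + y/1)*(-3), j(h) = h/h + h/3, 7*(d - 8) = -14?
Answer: -1224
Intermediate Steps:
d = 6 (d = 8 + (1/7)*(-14) = 8 - 2 = 6)
j(h) = 1 + h/3 (j(h) = 1 + h*(1/3) = 1 + h/3)
U(y) = -6*y (U(y) = (y + y*1)*(-3) = (y + y)*(-3) = (2*y)*(-3) = -6*y)
(d*U(j(3)))*17 = (6*(-6*(1 + (1/3)*3)))*17 = (6*(-6*(1 + 1)))*17 = (6*(-6*2))*17 = (6*(-12))*17 = -72*17 = -1224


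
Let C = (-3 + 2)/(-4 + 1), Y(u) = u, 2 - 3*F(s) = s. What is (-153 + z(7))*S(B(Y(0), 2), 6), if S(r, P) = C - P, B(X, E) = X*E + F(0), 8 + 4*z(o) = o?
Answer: 10421/12 ≈ 868.42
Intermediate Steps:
F(s) = ⅔ - s/3
z(o) = -2 + o/4
B(X, E) = ⅔ + E*X (B(X, E) = X*E + (⅔ - ⅓*0) = E*X + (⅔ + 0) = E*X + ⅔ = ⅔ + E*X)
C = ⅓ (C = -1/(-3) = -1*(-⅓) = ⅓ ≈ 0.33333)
S(r, P) = ⅓ - P
(-153 + z(7))*S(B(Y(0), 2), 6) = (-153 + (-2 + (¼)*7))*(⅓ - 1*6) = (-153 + (-2 + 7/4))*(⅓ - 6) = (-153 - ¼)*(-17/3) = -613/4*(-17/3) = 10421/12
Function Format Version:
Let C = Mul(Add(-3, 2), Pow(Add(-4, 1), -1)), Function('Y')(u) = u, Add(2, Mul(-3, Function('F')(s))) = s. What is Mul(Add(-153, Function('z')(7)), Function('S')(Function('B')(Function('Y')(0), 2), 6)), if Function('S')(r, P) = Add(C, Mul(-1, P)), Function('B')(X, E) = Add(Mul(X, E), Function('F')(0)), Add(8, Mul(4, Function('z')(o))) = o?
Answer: Rational(10421, 12) ≈ 868.42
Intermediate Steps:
Function('F')(s) = Add(Rational(2, 3), Mul(Rational(-1, 3), s))
Function('z')(o) = Add(-2, Mul(Rational(1, 4), o))
Function('B')(X, E) = Add(Rational(2, 3), Mul(E, X)) (Function('B')(X, E) = Add(Mul(X, E), Add(Rational(2, 3), Mul(Rational(-1, 3), 0))) = Add(Mul(E, X), Add(Rational(2, 3), 0)) = Add(Mul(E, X), Rational(2, 3)) = Add(Rational(2, 3), Mul(E, X)))
C = Rational(1, 3) (C = Mul(-1, Pow(-3, -1)) = Mul(-1, Rational(-1, 3)) = Rational(1, 3) ≈ 0.33333)
Function('S')(r, P) = Add(Rational(1, 3), Mul(-1, P))
Mul(Add(-153, Function('z')(7)), Function('S')(Function('B')(Function('Y')(0), 2), 6)) = Mul(Add(-153, Add(-2, Mul(Rational(1, 4), 7))), Add(Rational(1, 3), Mul(-1, 6))) = Mul(Add(-153, Add(-2, Rational(7, 4))), Add(Rational(1, 3), -6)) = Mul(Add(-153, Rational(-1, 4)), Rational(-17, 3)) = Mul(Rational(-613, 4), Rational(-17, 3)) = Rational(10421, 12)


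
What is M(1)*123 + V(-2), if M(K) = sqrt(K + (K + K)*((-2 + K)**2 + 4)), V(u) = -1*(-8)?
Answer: 8 + 123*sqrt(11) ≈ 415.94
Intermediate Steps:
V(u) = 8
M(K) = sqrt(K + 2*K*(4 + (-2 + K)**2)) (M(K) = sqrt(K + (2*K)*(4 + (-2 + K)**2)) = sqrt(K + 2*K*(4 + (-2 + K)**2)))
M(1)*123 + V(-2) = sqrt(1*(9 + 2*(-2 + 1)**2))*123 + 8 = sqrt(1*(9 + 2*(-1)**2))*123 + 8 = sqrt(1*(9 + 2*1))*123 + 8 = sqrt(1*(9 + 2))*123 + 8 = sqrt(1*11)*123 + 8 = sqrt(11)*123 + 8 = 123*sqrt(11) + 8 = 8 + 123*sqrt(11)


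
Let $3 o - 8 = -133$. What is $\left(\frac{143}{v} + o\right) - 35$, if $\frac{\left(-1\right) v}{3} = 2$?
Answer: $- \frac{201}{2} \approx -100.5$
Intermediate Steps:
$o = - \frac{125}{3}$ ($o = \frac{8}{3} + \frac{1}{3} \left(-133\right) = \frac{8}{3} - \frac{133}{3} = - \frac{125}{3} \approx -41.667$)
$v = -6$ ($v = \left(-3\right) 2 = -6$)
$\left(\frac{143}{v} + o\right) - 35 = \left(\frac{143}{-6} - \frac{125}{3}\right) - 35 = \left(143 \left(- \frac{1}{6}\right) - \frac{125}{3}\right) - 35 = \left(- \frac{143}{6} - \frac{125}{3}\right) - 35 = - \frac{131}{2} - 35 = - \frac{201}{2}$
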